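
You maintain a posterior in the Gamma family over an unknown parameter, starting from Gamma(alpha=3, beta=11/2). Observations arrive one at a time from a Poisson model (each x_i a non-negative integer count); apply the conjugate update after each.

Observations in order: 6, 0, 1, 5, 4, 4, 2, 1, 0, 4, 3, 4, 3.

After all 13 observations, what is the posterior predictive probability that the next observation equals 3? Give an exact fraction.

obs 1: x=6 → posterior Gamma(9, 13/2)
obs 2: x=0 → posterior Gamma(9, 15/2)
obs 3: x=1 → posterior Gamma(10, 17/2)
obs 4: x=5 → posterior Gamma(15, 19/2)
obs 5: x=4 → posterior Gamma(19, 21/2)
obs 6: x=4 → posterior Gamma(23, 23/2)
obs 7: x=2 → posterior Gamma(25, 25/2)
obs 8: x=1 → posterior Gamma(26, 27/2)
obs 9: x=0 → posterior Gamma(26, 29/2)
obs 10: x=4 → posterior Gamma(30, 31/2)
obs 11: x=3 → posterior Gamma(33, 33/2)
obs 12: x=4 → posterior Gamma(37, 35/2)
obs 13: x=3 → posterior Gamma(40, 37/2)

49102187204034707891020758609211765704062340871597713423308961115840/260482230539801441740443042658304495693963554090403209508020269980919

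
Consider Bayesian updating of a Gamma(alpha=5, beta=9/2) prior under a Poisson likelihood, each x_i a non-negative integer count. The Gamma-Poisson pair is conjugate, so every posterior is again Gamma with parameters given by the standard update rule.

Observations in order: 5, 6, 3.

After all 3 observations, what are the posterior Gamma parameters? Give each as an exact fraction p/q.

obs 1: x=5 → posterior Gamma(10, 11/2)
obs 2: x=6 → posterior Gamma(16, 13/2)
obs 3: x=3 → posterior Gamma(19, 15/2)

alpha=19, beta=15/2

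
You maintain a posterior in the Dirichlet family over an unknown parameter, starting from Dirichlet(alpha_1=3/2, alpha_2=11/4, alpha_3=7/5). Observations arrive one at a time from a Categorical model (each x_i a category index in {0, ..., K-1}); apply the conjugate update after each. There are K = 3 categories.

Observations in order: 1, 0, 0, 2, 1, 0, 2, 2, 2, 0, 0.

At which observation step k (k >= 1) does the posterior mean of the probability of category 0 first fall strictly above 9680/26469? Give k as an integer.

k = 3

obs 1: x=1 → posterior Dirichlet(3/2, 15/4, 7/5)
obs 2: x=0 → posterior Dirichlet(5/2, 15/4, 7/5)
obs 3: x=0 → posterior Dirichlet(7/2, 15/4, 7/5)
obs 4: x=2 → posterior Dirichlet(7/2, 15/4, 12/5)
obs 5: x=1 → posterior Dirichlet(7/2, 19/4, 12/5)
obs 6: x=0 → posterior Dirichlet(9/2, 19/4, 12/5)
obs 7: x=2 → posterior Dirichlet(9/2, 19/4, 17/5)
obs 8: x=2 → posterior Dirichlet(9/2, 19/4, 22/5)
obs 9: x=2 → posterior Dirichlet(9/2, 19/4, 27/5)
obs 10: x=0 → posterior Dirichlet(11/2, 19/4, 27/5)
obs 11: x=0 → posterior Dirichlet(13/2, 19/4, 27/5)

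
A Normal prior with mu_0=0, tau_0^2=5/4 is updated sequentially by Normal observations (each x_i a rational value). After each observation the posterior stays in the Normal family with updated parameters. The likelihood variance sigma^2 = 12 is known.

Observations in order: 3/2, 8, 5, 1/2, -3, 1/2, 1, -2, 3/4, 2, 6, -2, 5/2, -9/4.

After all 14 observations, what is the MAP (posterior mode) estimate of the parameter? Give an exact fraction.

185/236

obs 1: x=3/2 → posterior Normal(15/106, 60/53)
obs 2: x=8 → posterior Normal(95/116, 30/29)
obs 3: x=5 → posterior Normal(145/126, 20/21)
obs 4: x=1/2 → posterior Normal(75/68, 15/17)
obs 5: x=-3 → posterior Normal(60/73, 60/73)
obs 6: x=1/2 → posterior Normal(125/156, 10/13)
obs 7: x=1 → posterior Normal(135/166, 60/83)
obs 8: x=-2 → posterior Normal(115/176, 15/22)
obs 9: x=3/4 → posterior Normal(245/372, 20/31)
obs 10: x=2 → posterior Normal(285/392, 30/49)
obs 11: x=6 → posterior Normal(405/412, 60/103)
obs 12: x=-2 → posterior Normal(365/432, 5/9)
obs 13: x=5/2 → posterior Normal(415/452, 60/113)
obs 14: x=-9/4 → posterior Normal(185/236, 30/59)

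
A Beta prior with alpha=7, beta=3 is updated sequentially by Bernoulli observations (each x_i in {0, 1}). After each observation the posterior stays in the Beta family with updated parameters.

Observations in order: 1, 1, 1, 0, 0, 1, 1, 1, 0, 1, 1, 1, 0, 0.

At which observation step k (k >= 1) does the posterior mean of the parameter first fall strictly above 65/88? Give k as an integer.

obs 1: x=1 → posterior Beta(8, 3)
obs 2: x=1 → posterior Beta(9, 3)
obs 3: x=1 → posterior Beta(10, 3)
obs 4: x=0 → posterior Beta(10, 4)
obs 5: x=0 → posterior Beta(10, 5)
obs 6: x=1 → posterior Beta(11, 5)
obs 7: x=1 → posterior Beta(12, 5)
obs 8: x=1 → posterior Beta(13, 5)
obs 9: x=0 → posterior Beta(13, 6)
obs 10: x=1 → posterior Beta(14, 6)
obs 11: x=1 → posterior Beta(15, 6)
obs 12: x=1 → posterior Beta(16, 6)
obs 13: x=0 → posterior Beta(16, 7)
obs 14: x=0 → posterior Beta(16, 8)

k = 2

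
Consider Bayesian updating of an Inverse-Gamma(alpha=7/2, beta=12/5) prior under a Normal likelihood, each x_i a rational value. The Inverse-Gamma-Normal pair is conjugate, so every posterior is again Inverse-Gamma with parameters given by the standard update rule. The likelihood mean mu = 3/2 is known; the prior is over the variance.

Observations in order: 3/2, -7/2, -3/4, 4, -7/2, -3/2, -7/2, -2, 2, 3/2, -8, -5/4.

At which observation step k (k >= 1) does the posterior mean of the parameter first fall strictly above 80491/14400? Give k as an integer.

k = 5

obs 1: x=3/2 → posterior Inverse-Gamma(4, 12/5)
obs 2: x=-7/2 → posterior Inverse-Gamma(9/2, 149/10)
obs 3: x=-3/4 → posterior Inverse-Gamma(5, 2789/160)
obs 4: x=4 → posterior Inverse-Gamma(11/2, 3289/160)
obs 5: x=-7/2 → posterior Inverse-Gamma(6, 5289/160)
obs 6: x=-3/2 → posterior Inverse-Gamma(13/2, 6009/160)
obs 7: x=-7/2 → posterior Inverse-Gamma(7, 8009/160)
obs 8: x=-2 → posterior Inverse-Gamma(15/2, 8989/160)
obs 9: x=2 → posterior Inverse-Gamma(8, 9009/160)
obs 10: x=3/2 → posterior Inverse-Gamma(17/2, 9009/160)
obs 11: x=-8 → posterior Inverse-Gamma(9, 16229/160)
obs 12: x=-5/4 → posterior Inverse-Gamma(19/2, 8417/80)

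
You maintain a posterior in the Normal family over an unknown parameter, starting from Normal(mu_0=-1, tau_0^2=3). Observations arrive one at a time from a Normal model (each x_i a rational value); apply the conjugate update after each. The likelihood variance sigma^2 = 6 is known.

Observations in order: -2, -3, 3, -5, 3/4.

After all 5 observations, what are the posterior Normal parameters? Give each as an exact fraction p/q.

mu_0=-33/28, tau_0^2=6/7

obs 1: x=-2 → posterior Normal(-4/3, 2)
obs 2: x=-3 → posterior Normal(-7/4, 3/2)
obs 3: x=3 → posterior Normal(-4/5, 6/5)
obs 4: x=-5 → posterior Normal(-3/2, 1)
obs 5: x=3/4 → posterior Normal(-33/28, 6/7)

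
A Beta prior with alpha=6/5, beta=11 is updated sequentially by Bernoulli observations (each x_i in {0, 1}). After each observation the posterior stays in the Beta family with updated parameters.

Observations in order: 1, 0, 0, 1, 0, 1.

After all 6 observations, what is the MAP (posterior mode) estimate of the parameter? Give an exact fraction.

16/81

obs 1: x=1 → posterior Beta(11/5, 11)
obs 2: x=0 → posterior Beta(11/5, 12)
obs 3: x=0 → posterior Beta(11/5, 13)
obs 4: x=1 → posterior Beta(16/5, 13)
obs 5: x=0 → posterior Beta(16/5, 14)
obs 6: x=1 → posterior Beta(21/5, 14)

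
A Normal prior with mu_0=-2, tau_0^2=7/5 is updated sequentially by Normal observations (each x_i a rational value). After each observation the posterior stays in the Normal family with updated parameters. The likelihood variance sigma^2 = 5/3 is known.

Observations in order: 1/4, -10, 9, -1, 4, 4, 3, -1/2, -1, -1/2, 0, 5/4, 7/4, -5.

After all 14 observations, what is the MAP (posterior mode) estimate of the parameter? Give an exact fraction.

obs 1: x=1/4 → posterior Normal(-179/184, 35/46)
obs 2: x=-10 → posterior Normal(-1019/268, 35/67)
obs 3: x=9 → posterior Normal(-263/352, 35/88)
obs 4: x=-1 → posterior Normal(-347/436, 35/109)
obs 5: x=4 → posterior Normal(-11/520, 7/26)
obs 6: x=4 → posterior Normal(325/604, 35/151)
obs 7: x=3 → posterior Normal(577/688, 35/172)
obs 8: x=-1/2 → posterior Normal(535/772, 35/193)
obs 9: x=-1 → posterior Normal(451/856, 35/214)
obs 10: x=-1/2 → posterior Normal(409/940, 7/47)
obs 11: x=0 → posterior Normal(409/1024, 35/256)
obs 12: x=5/4 → posterior Normal(257/554, 35/277)
obs 13: x=7/4 → posterior Normal(661/1192, 35/298)
obs 14: x=-5 → posterior Normal(241/1276, 35/319)

241/1276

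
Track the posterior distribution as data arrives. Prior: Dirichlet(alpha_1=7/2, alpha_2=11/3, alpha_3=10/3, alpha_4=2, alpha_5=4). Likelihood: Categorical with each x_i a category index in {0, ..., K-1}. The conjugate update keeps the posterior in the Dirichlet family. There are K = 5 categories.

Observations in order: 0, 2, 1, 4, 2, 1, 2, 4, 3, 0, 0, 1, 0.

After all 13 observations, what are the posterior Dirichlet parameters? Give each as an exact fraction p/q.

obs 1: x=0 → posterior Dirichlet(9/2, 11/3, 10/3, 2, 4)
obs 2: x=2 → posterior Dirichlet(9/2, 11/3, 13/3, 2, 4)
obs 3: x=1 → posterior Dirichlet(9/2, 14/3, 13/3, 2, 4)
obs 4: x=4 → posterior Dirichlet(9/2, 14/3, 13/3, 2, 5)
obs 5: x=2 → posterior Dirichlet(9/2, 14/3, 16/3, 2, 5)
obs 6: x=1 → posterior Dirichlet(9/2, 17/3, 16/3, 2, 5)
obs 7: x=2 → posterior Dirichlet(9/2, 17/3, 19/3, 2, 5)
obs 8: x=4 → posterior Dirichlet(9/2, 17/3, 19/3, 2, 6)
obs 9: x=3 → posterior Dirichlet(9/2, 17/3, 19/3, 3, 6)
obs 10: x=0 → posterior Dirichlet(11/2, 17/3, 19/3, 3, 6)
obs 11: x=0 → posterior Dirichlet(13/2, 17/3, 19/3, 3, 6)
obs 12: x=1 → posterior Dirichlet(13/2, 20/3, 19/3, 3, 6)
obs 13: x=0 → posterior Dirichlet(15/2, 20/3, 19/3, 3, 6)

alpha_1=15/2, alpha_2=20/3, alpha_3=19/3, alpha_4=3, alpha_5=6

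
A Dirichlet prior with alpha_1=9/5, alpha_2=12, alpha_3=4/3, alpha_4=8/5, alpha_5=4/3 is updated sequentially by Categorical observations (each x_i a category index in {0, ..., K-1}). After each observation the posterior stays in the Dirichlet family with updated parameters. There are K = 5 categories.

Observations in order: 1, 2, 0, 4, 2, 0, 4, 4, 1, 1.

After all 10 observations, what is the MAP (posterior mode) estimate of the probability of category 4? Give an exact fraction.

25/173

obs 1: x=1 → posterior Dirichlet(9/5, 13, 4/3, 8/5, 4/3)
obs 2: x=2 → posterior Dirichlet(9/5, 13, 7/3, 8/5, 4/3)
obs 3: x=0 → posterior Dirichlet(14/5, 13, 7/3, 8/5, 4/3)
obs 4: x=4 → posterior Dirichlet(14/5, 13, 7/3, 8/5, 7/3)
obs 5: x=2 → posterior Dirichlet(14/5, 13, 10/3, 8/5, 7/3)
obs 6: x=0 → posterior Dirichlet(19/5, 13, 10/3, 8/5, 7/3)
obs 7: x=4 → posterior Dirichlet(19/5, 13, 10/3, 8/5, 10/3)
obs 8: x=4 → posterior Dirichlet(19/5, 13, 10/3, 8/5, 13/3)
obs 9: x=1 → posterior Dirichlet(19/5, 14, 10/3, 8/5, 13/3)
obs 10: x=1 → posterior Dirichlet(19/5, 15, 10/3, 8/5, 13/3)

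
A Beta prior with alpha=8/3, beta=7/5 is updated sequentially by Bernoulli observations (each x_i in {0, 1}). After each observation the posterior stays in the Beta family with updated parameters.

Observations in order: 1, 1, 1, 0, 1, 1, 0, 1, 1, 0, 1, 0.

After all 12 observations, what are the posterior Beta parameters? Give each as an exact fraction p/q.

alpha=32/3, beta=27/5

obs 1: x=1 → posterior Beta(11/3, 7/5)
obs 2: x=1 → posterior Beta(14/3, 7/5)
obs 3: x=1 → posterior Beta(17/3, 7/5)
obs 4: x=0 → posterior Beta(17/3, 12/5)
obs 5: x=1 → posterior Beta(20/3, 12/5)
obs 6: x=1 → posterior Beta(23/3, 12/5)
obs 7: x=0 → posterior Beta(23/3, 17/5)
obs 8: x=1 → posterior Beta(26/3, 17/5)
obs 9: x=1 → posterior Beta(29/3, 17/5)
obs 10: x=0 → posterior Beta(29/3, 22/5)
obs 11: x=1 → posterior Beta(32/3, 22/5)
obs 12: x=0 → posterior Beta(32/3, 27/5)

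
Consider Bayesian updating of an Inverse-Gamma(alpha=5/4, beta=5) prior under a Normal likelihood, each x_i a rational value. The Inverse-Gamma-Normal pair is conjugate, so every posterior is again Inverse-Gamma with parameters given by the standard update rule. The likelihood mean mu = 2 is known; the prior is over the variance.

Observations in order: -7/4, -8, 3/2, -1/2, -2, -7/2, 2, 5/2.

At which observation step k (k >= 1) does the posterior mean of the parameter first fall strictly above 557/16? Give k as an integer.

k = 2

obs 1: x=-7/4 → posterior Inverse-Gamma(7/4, 385/32)
obs 2: x=-8 → posterior Inverse-Gamma(9/4, 1985/32)
obs 3: x=3/2 → posterior Inverse-Gamma(11/4, 1989/32)
obs 4: x=-1/2 → posterior Inverse-Gamma(13/4, 2089/32)
obs 5: x=-2 → posterior Inverse-Gamma(15/4, 2345/32)
obs 6: x=-7/2 → posterior Inverse-Gamma(17/4, 2829/32)
obs 7: x=2 → posterior Inverse-Gamma(19/4, 2829/32)
obs 8: x=5/2 → posterior Inverse-Gamma(21/4, 2833/32)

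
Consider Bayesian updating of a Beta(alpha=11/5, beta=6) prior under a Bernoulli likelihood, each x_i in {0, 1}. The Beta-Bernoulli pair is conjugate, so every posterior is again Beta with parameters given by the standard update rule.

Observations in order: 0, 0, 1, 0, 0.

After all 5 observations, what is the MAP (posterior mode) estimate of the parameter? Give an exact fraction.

11/56

obs 1: x=0 → posterior Beta(11/5, 7)
obs 2: x=0 → posterior Beta(11/5, 8)
obs 3: x=1 → posterior Beta(16/5, 8)
obs 4: x=0 → posterior Beta(16/5, 9)
obs 5: x=0 → posterior Beta(16/5, 10)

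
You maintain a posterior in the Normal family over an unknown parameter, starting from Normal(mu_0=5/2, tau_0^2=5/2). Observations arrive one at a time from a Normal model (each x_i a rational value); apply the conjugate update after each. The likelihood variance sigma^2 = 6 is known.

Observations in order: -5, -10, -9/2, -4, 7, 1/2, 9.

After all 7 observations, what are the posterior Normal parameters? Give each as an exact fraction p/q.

mu_0=-5/47, tau_0^2=30/47

obs 1: x=-5 → posterior Normal(5/17, 30/17)
obs 2: x=-10 → posterior Normal(-45/22, 15/11)
obs 3: x=-9/2 → posterior Normal(-5/2, 10/9)
obs 4: x=-4 → posterior Normal(-175/64, 15/16)
obs 5: x=7 → posterior Normal(-105/74, 30/37)
obs 6: x=1/2 → posterior Normal(-25/21, 5/7)
obs 7: x=9 → posterior Normal(-5/47, 30/47)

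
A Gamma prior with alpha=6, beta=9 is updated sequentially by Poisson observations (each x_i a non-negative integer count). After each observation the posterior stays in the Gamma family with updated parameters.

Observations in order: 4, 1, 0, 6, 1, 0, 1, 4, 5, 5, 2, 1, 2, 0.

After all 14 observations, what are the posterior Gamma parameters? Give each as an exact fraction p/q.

alpha=38, beta=23

obs 1: x=4 → posterior Gamma(10, 10)
obs 2: x=1 → posterior Gamma(11, 11)
obs 3: x=0 → posterior Gamma(11, 12)
obs 4: x=6 → posterior Gamma(17, 13)
obs 5: x=1 → posterior Gamma(18, 14)
obs 6: x=0 → posterior Gamma(18, 15)
obs 7: x=1 → posterior Gamma(19, 16)
obs 8: x=4 → posterior Gamma(23, 17)
obs 9: x=5 → posterior Gamma(28, 18)
obs 10: x=5 → posterior Gamma(33, 19)
obs 11: x=2 → posterior Gamma(35, 20)
obs 12: x=1 → posterior Gamma(36, 21)
obs 13: x=2 → posterior Gamma(38, 22)
obs 14: x=0 → posterior Gamma(38, 23)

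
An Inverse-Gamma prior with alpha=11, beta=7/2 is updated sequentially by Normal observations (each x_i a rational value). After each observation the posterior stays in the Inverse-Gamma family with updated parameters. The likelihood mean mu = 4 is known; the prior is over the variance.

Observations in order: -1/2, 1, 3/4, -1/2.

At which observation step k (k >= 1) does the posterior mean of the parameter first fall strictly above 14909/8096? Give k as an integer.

obs 1: x=-1/2 → posterior Inverse-Gamma(23/2, 109/8)
obs 2: x=1 → posterior Inverse-Gamma(12, 145/8)
obs 3: x=3/4 → posterior Inverse-Gamma(25/2, 749/32)
obs 4: x=-1/2 → posterior Inverse-Gamma(13, 1073/32)

k = 3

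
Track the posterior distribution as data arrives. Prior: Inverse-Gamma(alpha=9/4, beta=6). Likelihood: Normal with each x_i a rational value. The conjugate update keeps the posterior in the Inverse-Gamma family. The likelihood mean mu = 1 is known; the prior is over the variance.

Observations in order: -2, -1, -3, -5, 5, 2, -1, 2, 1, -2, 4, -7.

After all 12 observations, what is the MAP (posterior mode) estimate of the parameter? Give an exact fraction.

obs 1: x=-2 → posterior Inverse-Gamma(11/4, 21/2)
obs 2: x=-1 → posterior Inverse-Gamma(13/4, 25/2)
obs 3: x=-3 → posterior Inverse-Gamma(15/4, 41/2)
obs 4: x=-5 → posterior Inverse-Gamma(17/4, 77/2)
obs 5: x=5 → posterior Inverse-Gamma(19/4, 93/2)
obs 6: x=2 → posterior Inverse-Gamma(21/4, 47)
obs 7: x=-1 → posterior Inverse-Gamma(23/4, 49)
obs 8: x=2 → posterior Inverse-Gamma(25/4, 99/2)
obs 9: x=1 → posterior Inverse-Gamma(27/4, 99/2)
obs 10: x=-2 → posterior Inverse-Gamma(29/4, 54)
obs 11: x=4 → posterior Inverse-Gamma(31/4, 117/2)
obs 12: x=-7 → posterior Inverse-Gamma(33/4, 181/2)

362/37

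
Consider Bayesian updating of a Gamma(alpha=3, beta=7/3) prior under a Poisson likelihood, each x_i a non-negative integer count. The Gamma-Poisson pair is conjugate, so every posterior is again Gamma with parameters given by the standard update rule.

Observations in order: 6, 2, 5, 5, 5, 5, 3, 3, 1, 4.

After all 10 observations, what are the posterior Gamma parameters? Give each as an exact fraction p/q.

alpha=42, beta=37/3

obs 1: x=6 → posterior Gamma(9, 10/3)
obs 2: x=2 → posterior Gamma(11, 13/3)
obs 3: x=5 → posterior Gamma(16, 16/3)
obs 4: x=5 → posterior Gamma(21, 19/3)
obs 5: x=5 → posterior Gamma(26, 22/3)
obs 6: x=5 → posterior Gamma(31, 25/3)
obs 7: x=3 → posterior Gamma(34, 28/3)
obs 8: x=3 → posterior Gamma(37, 31/3)
obs 9: x=1 → posterior Gamma(38, 34/3)
obs 10: x=4 → posterior Gamma(42, 37/3)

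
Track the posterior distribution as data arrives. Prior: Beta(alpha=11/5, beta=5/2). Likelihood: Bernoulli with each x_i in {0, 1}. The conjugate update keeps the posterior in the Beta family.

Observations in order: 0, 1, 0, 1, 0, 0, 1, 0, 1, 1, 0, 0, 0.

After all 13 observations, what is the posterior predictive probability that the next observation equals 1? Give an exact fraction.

obs 1: x=0 → posterior Beta(11/5, 7/2)
obs 2: x=1 → posterior Beta(16/5, 7/2)
obs 3: x=0 → posterior Beta(16/5, 9/2)
obs 4: x=1 → posterior Beta(21/5, 9/2)
obs 5: x=0 → posterior Beta(21/5, 11/2)
obs 6: x=0 → posterior Beta(21/5, 13/2)
obs 7: x=1 → posterior Beta(26/5, 13/2)
obs 8: x=0 → posterior Beta(26/5, 15/2)
obs 9: x=1 → posterior Beta(31/5, 15/2)
obs 10: x=1 → posterior Beta(36/5, 15/2)
obs 11: x=0 → posterior Beta(36/5, 17/2)
obs 12: x=0 → posterior Beta(36/5, 19/2)
obs 13: x=0 → posterior Beta(36/5, 21/2)

24/59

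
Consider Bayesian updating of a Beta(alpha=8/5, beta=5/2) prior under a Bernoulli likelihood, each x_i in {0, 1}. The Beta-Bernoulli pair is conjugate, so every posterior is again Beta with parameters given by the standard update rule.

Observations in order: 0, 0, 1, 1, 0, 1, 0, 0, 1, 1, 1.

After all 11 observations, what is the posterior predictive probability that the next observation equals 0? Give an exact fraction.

75/151

obs 1: x=0 → posterior Beta(8/5, 7/2)
obs 2: x=0 → posterior Beta(8/5, 9/2)
obs 3: x=1 → posterior Beta(13/5, 9/2)
obs 4: x=1 → posterior Beta(18/5, 9/2)
obs 5: x=0 → posterior Beta(18/5, 11/2)
obs 6: x=1 → posterior Beta(23/5, 11/2)
obs 7: x=0 → posterior Beta(23/5, 13/2)
obs 8: x=0 → posterior Beta(23/5, 15/2)
obs 9: x=1 → posterior Beta(28/5, 15/2)
obs 10: x=1 → posterior Beta(33/5, 15/2)
obs 11: x=1 → posterior Beta(38/5, 15/2)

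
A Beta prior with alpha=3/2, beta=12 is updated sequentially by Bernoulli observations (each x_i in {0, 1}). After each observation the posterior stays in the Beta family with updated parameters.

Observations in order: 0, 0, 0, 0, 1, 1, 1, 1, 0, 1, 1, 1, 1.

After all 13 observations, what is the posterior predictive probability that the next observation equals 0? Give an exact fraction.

34/53

obs 1: x=0 → posterior Beta(3/2, 13)
obs 2: x=0 → posterior Beta(3/2, 14)
obs 3: x=0 → posterior Beta(3/2, 15)
obs 4: x=0 → posterior Beta(3/2, 16)
obs 5: x=1 → posterior Beta(5/2, 16)
obs 6: x=1 → posterior Beta(7/2, 16)
obs 7: x=1 → posterior Beta(9/2, 16)
obs 8: x=1 → posterior Beta(11/2, 16)
obs 9: x=0 → posterior Beta(11/2, 17)
obs 10: x=1 → posterior Beta(13/2, 17)
obs 11: x=1 → posterior Beta(15/2, 17)
obs 12: x=1 → posterior Beta(17/2, 17)
obs 13: x=1 → posterior Beta(19/2, 17)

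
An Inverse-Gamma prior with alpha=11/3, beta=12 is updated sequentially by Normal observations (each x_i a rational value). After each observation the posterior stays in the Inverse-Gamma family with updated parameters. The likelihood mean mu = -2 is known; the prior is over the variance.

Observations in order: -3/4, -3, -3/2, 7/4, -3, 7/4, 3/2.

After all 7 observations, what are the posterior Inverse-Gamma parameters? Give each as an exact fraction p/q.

alpha=43/6, beta=1091/32

obs 1: x=-3/4 → posterior Inverse-Gamma(25/6, 409/32)
obs 2: x=-3 → posterior Inverse-Gamma(14/3, 425/32)
obs 3: x=-3/2 → posterior Inverse-Gamma(31/6, 429/32)
obs 4: x=7/4 → posterior Inverse-Gamma(17/3, 327/16)
obs 5: x=-3 → posterior Inverse-Gamma(37/6, 335/16)
obs 6: x=7/4 → posterior Inverse-Gamma(20/3, 895/32)
obs 7: x=3/2 → posterior Inverse-Gamma(43/6, 1091/32)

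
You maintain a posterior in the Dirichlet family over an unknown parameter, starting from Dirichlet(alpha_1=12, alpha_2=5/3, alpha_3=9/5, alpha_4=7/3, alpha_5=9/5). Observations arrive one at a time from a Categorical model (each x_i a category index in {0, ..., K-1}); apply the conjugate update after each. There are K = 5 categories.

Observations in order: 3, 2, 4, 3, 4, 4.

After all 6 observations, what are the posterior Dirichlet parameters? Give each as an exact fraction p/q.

obs 1: x=3 → posterior Dirichlet(12, 5/3, 9/5, 10/3, 9/5)
obs 2: x=2 → posterior Dirichlet(12, 5/3, 14/5, 10/3, 9/5)
obs 3: x=4 → posterior Dirichlet(12, 5/3, 14/5, 10/3, 14/5)
obs 4: x=3 → posterior Dirichlet(12, 5/3, 14/5, 13/3, 14/5)
obs 5: x=4 → posterior Dirichlet(12, 5/3, 14/5, 13/3, 19/5)
obs 6: x=4 → posterior Dirichlet(12, 5/3, 14/5, 13/3, 24/5)

alpha_1=12, alpha_2=5/3, alpha_3=14/5, alpha_4=13/3, alpha_5=24/5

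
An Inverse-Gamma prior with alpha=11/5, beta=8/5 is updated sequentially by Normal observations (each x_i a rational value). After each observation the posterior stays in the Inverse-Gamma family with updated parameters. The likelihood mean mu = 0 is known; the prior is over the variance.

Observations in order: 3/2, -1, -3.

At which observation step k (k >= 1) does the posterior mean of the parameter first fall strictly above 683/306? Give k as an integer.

k = 3

obs 1: x=3/2 → posterior Inverse-Gamma(27/10, 109/40)
obs 2: x=-1 → posterior Inverse-Gamma(16/5, 129/40)
obs 3: x=-3 → posterior Inverse-Gamma(37/10, 309/40)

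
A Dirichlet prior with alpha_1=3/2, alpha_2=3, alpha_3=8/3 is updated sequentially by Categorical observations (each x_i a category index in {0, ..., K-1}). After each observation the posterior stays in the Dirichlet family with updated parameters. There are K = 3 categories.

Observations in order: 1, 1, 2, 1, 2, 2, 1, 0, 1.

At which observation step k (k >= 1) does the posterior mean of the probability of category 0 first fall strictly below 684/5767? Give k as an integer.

obs 1: x=1 → posterior Dirichlet(3/2, 4, 8/3)
obs 2: x=1 → posterior Dirichlet(3/2, 5, 8/3)
obs 3: x=2 → posterior Dirichlet(3/2, 5, 11/3)
obs 4: x=1 → posterior Dirichlet(3/2, 6, 11/3)
obs 5: x=2 → posterior Dirichlet(3/2, 6, 14/3)
obs 6: x=2 → posterior Dirichlet(3/2, 6, 17/3)
obs 7: x=1 → posterior Dirichlet(3/2, 7, 17/3)
obs 8: x=0 → posterior Dirichlet(5/2, 7, 17/3)
obs 9: x=1 → posterior Dirichlet(5/2, 8, 17/3)

k = 6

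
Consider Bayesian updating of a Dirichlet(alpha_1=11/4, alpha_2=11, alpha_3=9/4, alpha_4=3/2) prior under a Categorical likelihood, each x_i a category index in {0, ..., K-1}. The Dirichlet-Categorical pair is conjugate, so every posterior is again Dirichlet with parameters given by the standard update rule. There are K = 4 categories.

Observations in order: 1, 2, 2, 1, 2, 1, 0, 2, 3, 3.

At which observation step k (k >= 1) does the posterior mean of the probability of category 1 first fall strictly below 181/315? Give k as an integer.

k = 7

obs 1: x=1 → posterior Dirichlet(11/4, 12, 9/4, 3/2)
obs 2: x=2 → posterior Dirichlet(11/4, 12, 13/4, 3/2)
obs 3: x=2 → posterior Dirichlet(11/4, 12, 17/4, 3/2)
obs 4: x=1 → posterior Dirichlet(11/4, 13, 17/4, 3/2)
obs 5: x=2 → posterior Dirichlet(11/4, 13, 21/4, 3/2)
obs 6: x=1 → posterior Dirichlet(11/4, 14, 21/4, 3/2)
obs 7: x=0 → posterior Dirichlet(15/4, 14, 21/4, 3/2)
obs 8: x=2 → posterior Dirichlet(15/4, 14, 25/4, 3/2)
obs 9: x=3 → posterior Dirichlet(15/4, 14, 25/4, 5/2)
obs 10: x=3 → posterior Dirichlet(15/4, 14, 25/4, 7/2)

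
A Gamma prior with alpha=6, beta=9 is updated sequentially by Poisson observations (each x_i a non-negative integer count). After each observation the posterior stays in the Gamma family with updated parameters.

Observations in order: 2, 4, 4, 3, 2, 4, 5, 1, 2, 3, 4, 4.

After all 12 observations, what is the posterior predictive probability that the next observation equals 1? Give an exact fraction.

obs 1: x=2 → posterior Gamma(8, 10)
obs 2: x=4 → posterior Gamma(12, 11)
obs 3: x=4 → posterior Gamma(16, 12)
obs 4: x=3 → posterior Gamma(19, 13)
obs 5: x=2 → posterior Gamma(21, 14)
obs 6: x=4 → posterior Gamma(25, 15)
obs 7: x=5 → posterior Gamma(30, 16)
obs 8: x=1 → posterior Gamma(31, 17)
obs 9: x=2 → posterior Gamma(33, 18)
obs 10: x=3 → posterior Gamma(36, 19)
obs 11: x=4 → posterior Gamma(40, 20)
obs 12: x=4 → posterior Gamma(44, 21)

15053897972728870720251606991140810327123098209270620091281/58286497720718274810144680747395569695930243952961050902528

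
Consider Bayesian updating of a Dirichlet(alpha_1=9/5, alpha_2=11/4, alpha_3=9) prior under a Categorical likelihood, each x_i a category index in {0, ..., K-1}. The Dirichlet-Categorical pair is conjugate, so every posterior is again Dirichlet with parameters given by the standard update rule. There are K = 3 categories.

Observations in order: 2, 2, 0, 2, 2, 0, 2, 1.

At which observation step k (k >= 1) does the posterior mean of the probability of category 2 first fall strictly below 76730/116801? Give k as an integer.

obs 1: x=2 → posterior Dirichlet(9/5, 11/4, 10)
obs 2: x=2 → posterior Dirichlet(9/5, 11/4, 11)
obs 3: x=0 → posterior Dirichlet(14/5, 11/4, 11)
obs 4: x=2 → posterior Dirichlet(14/5, 11/4, 12)
obs 5: x=2 → posterior Dirichlet(14/5, 11/4, 13)
obs 6: x=0 → posterior Dirichlet(19/5, 11/4, 13)
obs 7: x=2 → posterior Dirichlet(19/5, 11/4, 14)
obs 8: x=1 → posterior Dirichlet(19/5, 15/4, 14)

k = 8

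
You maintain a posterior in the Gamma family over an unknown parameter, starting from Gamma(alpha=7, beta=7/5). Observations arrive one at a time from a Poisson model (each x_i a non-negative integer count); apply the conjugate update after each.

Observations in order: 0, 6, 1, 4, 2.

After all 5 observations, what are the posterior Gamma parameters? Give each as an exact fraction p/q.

obs 1: x=0 → posterior Gamma(7, 12/5)
obs 2: x=6 → posterior Gamma(13, 17/5)
obs 3: x=1 → posterior Gamma(14, 22/5)
obs 4: x=4 → posterior Gamma(18, 27/5)
obs 5: x=2 → posterior Gamma(20, 32/5)

alpha=20, beta=32/5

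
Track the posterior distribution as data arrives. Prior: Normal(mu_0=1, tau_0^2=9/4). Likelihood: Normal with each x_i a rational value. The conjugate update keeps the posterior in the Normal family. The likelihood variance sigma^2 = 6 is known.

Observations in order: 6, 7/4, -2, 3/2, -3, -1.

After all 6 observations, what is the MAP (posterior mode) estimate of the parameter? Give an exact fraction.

obs 1: x=6 → posterior Normal(26/11, 18/11)
obs 2: x=7/4 → posterior Normal(125/56, 9/7)
obs 3: x=-2 → posterior Normal(101/68, 18/17)
obs 4: x=3/2 → posterior Normal(119/80, 9/10)
obs 5: x=-3 → posterior Normal(83/92, 18/23)
obs 6: x=-1 → posterior Normal(71/104, 9/13)

71/104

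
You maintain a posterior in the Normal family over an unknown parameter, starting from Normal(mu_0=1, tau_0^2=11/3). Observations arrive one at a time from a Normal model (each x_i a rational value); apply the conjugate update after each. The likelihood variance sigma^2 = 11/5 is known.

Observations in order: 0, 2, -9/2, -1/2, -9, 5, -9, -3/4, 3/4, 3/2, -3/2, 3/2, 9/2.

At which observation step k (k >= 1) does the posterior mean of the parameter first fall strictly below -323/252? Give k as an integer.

k = 5

obs 1: x=0 → posterior Normal(3/8, 11/8)
obs 2: x=2 → posterior Normal(1, 11/13)
obs 3: x=-9/2 → posterior Normal(-19/36, 11/18)
obs 4: x=-1/2 → posterior Normal(-12/23, 11/23)
obs 5: x=-9 → posterior Normal(-57/28, 11/28)
obs 6: x=5 → posterior Normal(-32/33, 1/3)
obs 7: x=-9 → posterior Normal(-77/38, 11/38)
obs 8: x=-3/4 → posterior Normal(-323/172, 11/43)
obs 9: x=3/4 → posterior Normal(-77/48, 11/48)
obs 10: x=3/2 → posterior Normal(-139/106, 11/53)
obs 11: x=-3/2 → posterior Normal(-77/58, 11/58)
obs 12: x=3/2 → posterior Normal(-139/126, 11/63)
obs 13: x=9/2 → posterior Normal(-47/68, 11/68)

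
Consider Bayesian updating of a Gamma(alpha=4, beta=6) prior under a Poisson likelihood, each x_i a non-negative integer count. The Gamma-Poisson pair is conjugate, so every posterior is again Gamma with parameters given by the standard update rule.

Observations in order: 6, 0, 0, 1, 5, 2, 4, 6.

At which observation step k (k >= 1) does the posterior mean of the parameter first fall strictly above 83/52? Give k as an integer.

k = 7

obs 1: x=6 → posterior Gamma(10, 7)
obs 2: x=0 → posterior Gamma(10, 8)
obs 3: x=0 → posterior Gamma(10, 9)
obs 4: x=1 → posterior Gamma(11, 10)
obs 5: x=5 → posterior Gamma(16, 11)
obs 6: x=2 → posterior Gamma(18, 12)
obs 7: x=4 → posterior Gamma(22, 13)
obs 8: x=6 → posterior Gamma(28, 14)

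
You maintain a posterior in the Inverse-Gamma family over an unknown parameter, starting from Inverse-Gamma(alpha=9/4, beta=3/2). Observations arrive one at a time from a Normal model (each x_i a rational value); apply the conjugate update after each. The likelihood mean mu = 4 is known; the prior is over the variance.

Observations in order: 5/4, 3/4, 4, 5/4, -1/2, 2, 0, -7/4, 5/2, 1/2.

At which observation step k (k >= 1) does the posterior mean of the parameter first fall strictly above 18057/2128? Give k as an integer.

obs 1: x=5/4 → posterior Inverse-Gamma(11/4, 169/32)
obs 2: x=3/4 → posterior Inverse-Gamma(13/4, 169/16)
obs 3: x=4 → posterior Inverse-Gamma(15/4, 169/16)
obs 4: x=5/4 → posterior Inverse-Gamma(17/4, 459/32)
obs 5: x=-1/2 → posterior Inverse-Gamma(19/4, 783/32)
obs 6: x=2 → posterior Inverse-Gamma(21/4, 847/32)
obs 7: x=0 → posterior Inverse-Gamma(23/4, 1103/32)
obs 8: x=-7/4 → posterior Inverse-Gamma(25/4, 51)
obs 9: x=5/2 → posterior Inverse-Gamma(27/4, 417/8)
obs 10: x=1/2 → posterior Inverse-Gamma(29/4, 233/4)

k = 8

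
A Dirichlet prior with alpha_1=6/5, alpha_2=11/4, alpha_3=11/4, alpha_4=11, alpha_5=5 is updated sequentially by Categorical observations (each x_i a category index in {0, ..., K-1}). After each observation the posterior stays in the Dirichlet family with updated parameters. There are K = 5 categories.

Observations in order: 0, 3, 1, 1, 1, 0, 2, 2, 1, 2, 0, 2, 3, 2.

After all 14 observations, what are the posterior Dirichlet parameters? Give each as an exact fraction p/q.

obs 1: x=0 → posterior Dirichlet(11/5, 11/4, 11/4, 11, 5)
obs 2: x=3 → posterior Dirichlet(11/5, 11/4, 11/4, 12, 5)
obs 3: x=1 → posterior Dirichlet(11/5, 15/4, 11/4, 12, 5)
obs 4: x=1 → posterior Dirichlet(11/5, 19/4, 11/4, 12, 5)
obs 5: x=1 → posterior Dirichlet(11/5, 23/4, 11/4, 12, 5)
obs 6: x=0 → posterior Dirichlet(16/5, 23/4, 11/4, 12, 5)
obs 7: x=2 → posterior Dirichlet(16/5, 23/4, 15/4, 12, 5)
obs 8: x=2 → posterior Dirichlet(16/5, 23/4, 19/4, 12, 5)
obs 9: x=1 → posterior Dirichlet(16/5, 27/4, 19/4, 12, 5)
obs 10: x=2 → posterior Dirichlet(16/5, 27/4, 23/4, 12, 5)
obs 11: x=0 → posterior Dirichlet(21/5, 27/4, 23/4, 12, 5)
obs 12: x=2 → posterior Dirichlet(21/5, 27/4, 27/4, 12, 5)
obs 13: x=3 → posterior Dirichlet(21/5, 27/4, 27/4, 13, 5)
obs 14: x=2 → posterior Dirichlet(21/5, 27/4, 31/4, 13, 5)

alpha_1=21/5, alpha_2=27/4, alpha_3=31/4, alpha_4=13, alpha_5=5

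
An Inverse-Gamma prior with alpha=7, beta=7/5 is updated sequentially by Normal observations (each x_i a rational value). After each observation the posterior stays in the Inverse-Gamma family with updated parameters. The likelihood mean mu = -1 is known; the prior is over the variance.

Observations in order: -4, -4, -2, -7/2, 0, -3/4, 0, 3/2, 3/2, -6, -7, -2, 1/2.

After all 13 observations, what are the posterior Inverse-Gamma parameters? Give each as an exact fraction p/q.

obs 1: x=-4 → posterior Inverse-Gamma(15/2, 59/10)
obs 2: x=-4 → posterior Inverse-Gamma(8, 52/5)
obs 3: x=-2 → posterior Inverse-Gamma(17/2, 109/10)
obs 4: x=-7/2 → posterior Inverse-Gamma(9, 561/40)
obs 5: x=0 → posterior Inverse-Gamma(19/2, 581/40)
obs 6: x=-3/4 → posterior Inverse-Gamma(10, 2329/160)
obs 7: x=0 → posterior Inverse-Gamma(21/2, 2409/160)
obs 8: x=3/2 → posterior Inverse-Gamma(11, 2909/160)
obs 9: x=3/2 → posterior Inverse-Gamma(23/2, 3409/160)
obs 10: x=-6 → posterior Inverse-Gamma(12, 5409/160)
obs 11: x=-7 → posterior Inverse-Gamma(25/2, 8289/160)
obs 12: x=-2 → posterior Inverse-Gamma(13, 8369/160)
obs 13: x=1/2 → posterior Inverse-Gamma(27/2, 8549/160)

alpha=27/2, beta=8549/160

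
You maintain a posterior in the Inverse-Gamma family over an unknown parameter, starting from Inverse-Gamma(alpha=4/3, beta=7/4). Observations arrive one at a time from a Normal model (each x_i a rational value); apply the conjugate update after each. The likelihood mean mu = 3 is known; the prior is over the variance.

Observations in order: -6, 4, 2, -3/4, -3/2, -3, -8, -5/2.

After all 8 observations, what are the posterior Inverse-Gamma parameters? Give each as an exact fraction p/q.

obs 1: x=-6 → posterior Inverse-Gamma(11/6, 169/4)
obs 2: x=4 → posterior Inverse-Gamma(7/3, 171/4)
obs 3: x=2 → posterior Inverse-Gamma(17/6, 173/4)
obs 4: x=-3/4 → posterior Inverse-Gamma(10/3, 1609/32)
obs 5: x=-3/2 → posterior Inverse-Gamma(23/6, 1933/32)
obs 6: x=-3 → posterior Inverse-Gamma(13/3, 2509/32)
obs 7: x=-8 → posterior Inverse-Gamma(29/6, 4445/32)
obs 8: x=-5/2 → posterior Inverse-Gamma(16/3, 4929/32)

alpha=16/3, beta=4929/32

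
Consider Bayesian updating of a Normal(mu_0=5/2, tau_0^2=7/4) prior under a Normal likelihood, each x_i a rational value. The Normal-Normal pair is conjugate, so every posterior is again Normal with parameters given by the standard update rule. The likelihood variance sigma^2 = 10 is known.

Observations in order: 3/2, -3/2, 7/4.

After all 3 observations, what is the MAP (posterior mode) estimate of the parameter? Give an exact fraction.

obs 1: x=3/2 → posterior Normal(221/94, 70/47)
obs 2: x=-3/2 → posterior Normal(50/27, 35/27)
obs 3: x=7/4 → posterior Normal(449/244, 70/61)

449/244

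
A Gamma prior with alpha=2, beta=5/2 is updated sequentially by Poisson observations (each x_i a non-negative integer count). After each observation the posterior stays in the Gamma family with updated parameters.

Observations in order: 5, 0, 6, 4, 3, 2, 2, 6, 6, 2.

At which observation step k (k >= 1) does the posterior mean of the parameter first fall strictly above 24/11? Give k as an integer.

k = 3

obs 1: x=5 → posterior Gamma(7, 7/2)
obs 2: x=0 → posterior Gamma(7, 9/2)
obs 3: x=6 → posterior Gamma(13, 11/2)
obs 4: x=4 → posterior Gamma(17, 13/2)
obs 5: x=3 → posterior Gamma(20, 15/2)
obs 6: x=2 → posterior Gamma(22, 17/2)
obs 7: x=2 → posterior Gamma(24, 19/2)
obs 8: x=6 → posterior Gamma(30, 21/2)
obs 9: x=6 → posterior Gamma(36, 23/2)
obs 10: x=2 → posterior Gamma(38, 25/2)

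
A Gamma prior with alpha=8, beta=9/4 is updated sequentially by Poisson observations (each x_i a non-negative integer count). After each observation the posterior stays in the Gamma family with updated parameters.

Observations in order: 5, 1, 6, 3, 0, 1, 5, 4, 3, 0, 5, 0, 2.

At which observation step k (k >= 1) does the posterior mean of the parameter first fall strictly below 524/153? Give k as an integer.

k = 2

obs 1: x=5 → posterior Gamma(13, 13/4)
obs 2: x=1 → posterior Gamma(14, 17/4)
obs 3: x=6 → posterior Gamma(20, 21/4)
obs 4: x=3 → posterior Gamma(23, 25/4)
obs 5: x=0 → posterior Gamma(23, 29/4)
obs 6: x=1 → posterior Gamma(24, 33/4)
obs 7: x=5 → posterior Gamma(29, 37/4)
obs 8: x=4 → posterior Gamma(33, 41/4)
obs 9: x=3 → posterior Gamma(36, 45/4)
obs 10: x=0 → posterior Gamma(36, 49/4)
obs 11: x=5 → posterior Gamma(41, 53/4)
obs 12: x=0 → posterior Gamma(41, 57/4)
obs 13: x=2 → posterior Gamma(43, 61/4)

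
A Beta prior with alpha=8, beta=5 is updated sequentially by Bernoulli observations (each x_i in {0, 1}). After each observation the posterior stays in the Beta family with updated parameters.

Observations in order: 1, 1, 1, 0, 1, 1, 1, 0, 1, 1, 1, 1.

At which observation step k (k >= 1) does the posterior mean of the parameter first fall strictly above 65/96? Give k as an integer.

k = 3

obs 1: x=1 → posterior Beta(9, 5)
obs 2: x=1 → posterior Beta(10, 5)
obs 3: x=1 → posterior Beta(11, 5)
obs 4: x=0 → posterior Beta(11, 6)
obs 5: x=1 → posterior Beta(12, 6)
obs 6: x=1 → posterior Beta(13, 6)
obs 7: x=1 → posterior Beta(14, 6)
obs 8: x=0 → posterior Beta(14, 7)
obs 9: x=1 → posterior Beta(15, 7)
obs 10: x=1 → posterior Beta(16, 7)
obs 11: x=1 → posterior Beta(17, 7)
obs 12: x=1 → posterior Beta(18, 7)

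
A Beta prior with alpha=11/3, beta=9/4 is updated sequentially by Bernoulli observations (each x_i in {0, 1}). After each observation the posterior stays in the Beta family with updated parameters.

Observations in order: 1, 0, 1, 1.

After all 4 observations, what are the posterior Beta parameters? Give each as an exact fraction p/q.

alpha=20/3, beta=13/4

obs 1: x=1 → posterior Beta(14/3, 9/4)
obs 2: x=0 → posterior Beta(14/3, 13/4)
obs 3: x=1 → posterior Beta(17/3, 13/4)
obs 4: x=1 → posterior Beta(20/3, 13/4)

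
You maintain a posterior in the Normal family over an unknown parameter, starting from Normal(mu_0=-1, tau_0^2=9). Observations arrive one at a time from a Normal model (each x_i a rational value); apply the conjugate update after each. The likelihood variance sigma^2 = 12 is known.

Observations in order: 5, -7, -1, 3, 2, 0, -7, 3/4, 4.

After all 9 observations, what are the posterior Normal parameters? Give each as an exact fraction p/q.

obs 1: x=5 → posterior Normal(11/7, 36/7)
obs 2: x=-7 → posterior Normal(-1, 18/5)
obs 3: x=-1 → posterior Normal(-1, 36/13)
obs 4: x=3 → posterior Normal(-1/4, 9/4)
obs 5: x=2 → posterior Normal(2/19, 36/19)
obs 6: x=0 → posterior Normal(1/11, 18/11)
obs 7: x=-7 → posterior Normal(-19/25, 36/25)
obs 8: x=3/4 → posterior Normal(-67/112, 9/7)
obs 9: x=4 → posterior Normal(-19/124, 36/31)

mu_0=-19/124, tau_0^2=36/31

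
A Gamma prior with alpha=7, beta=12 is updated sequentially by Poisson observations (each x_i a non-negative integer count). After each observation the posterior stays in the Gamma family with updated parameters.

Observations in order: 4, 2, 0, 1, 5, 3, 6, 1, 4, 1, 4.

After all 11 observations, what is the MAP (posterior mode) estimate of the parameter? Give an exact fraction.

obs 1: x=4 → posterior Gamma(11, 13)
obs 2: x=2 → posterior Gamma(13, 14)
obs 3: x=0 → posterior Gamma(13, 15)
obs 4: x=1 → posterior Gamma(14, 16)
obs 5: x=5 → posterior Gamma(19, 17)
obs 6: x=3 → posterior Gamma(22, 18)
obs 7: x=6 → posterior Gamma(28, 19)
obs 8: x=1 → posterior Gamma(29, 20)
obs 9: x=4 → posterior Gamma(33, 21)
obs 10: x=1 → posterior Gamma(34, 22)
obs 11: x=4 → posterior Gamma(38, 23)

37/23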